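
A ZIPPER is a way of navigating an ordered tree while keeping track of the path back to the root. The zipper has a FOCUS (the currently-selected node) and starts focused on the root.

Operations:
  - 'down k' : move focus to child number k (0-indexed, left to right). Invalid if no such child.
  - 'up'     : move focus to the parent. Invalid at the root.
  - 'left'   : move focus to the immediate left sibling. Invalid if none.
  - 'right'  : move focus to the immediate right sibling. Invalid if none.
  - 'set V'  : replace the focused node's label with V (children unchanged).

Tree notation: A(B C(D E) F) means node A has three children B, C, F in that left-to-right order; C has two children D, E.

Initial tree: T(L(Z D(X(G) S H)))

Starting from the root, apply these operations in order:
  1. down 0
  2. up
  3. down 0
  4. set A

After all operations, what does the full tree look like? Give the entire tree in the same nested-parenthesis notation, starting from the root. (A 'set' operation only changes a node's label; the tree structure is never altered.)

Answer: T(A(Z D(X(G) S H)))

Derivation:
Step 1 (down 0): focus=L path=0 depth=1 children=['Z', 'D'] left=[] right=[] parent=T
Step 2 (up): focus=T path=root depth=0 children=['L'] (at root)
Step 3 (down 0): focus=L path=0 depth=1 children=['Z', 'D'] left=[] right=[] parent=T
Step 4 (set A): focus=A path=0 depth=1 children=['Z', 'D'] left=[] right=[] parent=T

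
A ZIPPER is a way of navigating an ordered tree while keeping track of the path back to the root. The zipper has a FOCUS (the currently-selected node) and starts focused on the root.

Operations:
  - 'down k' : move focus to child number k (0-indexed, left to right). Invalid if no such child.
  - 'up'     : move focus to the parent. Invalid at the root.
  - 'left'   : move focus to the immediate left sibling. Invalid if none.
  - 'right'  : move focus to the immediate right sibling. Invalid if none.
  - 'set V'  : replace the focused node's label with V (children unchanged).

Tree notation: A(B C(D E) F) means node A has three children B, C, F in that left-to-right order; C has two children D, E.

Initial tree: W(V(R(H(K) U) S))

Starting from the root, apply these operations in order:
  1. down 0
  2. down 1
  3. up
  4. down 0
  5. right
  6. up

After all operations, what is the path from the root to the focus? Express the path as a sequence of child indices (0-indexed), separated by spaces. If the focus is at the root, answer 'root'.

Step 1 (down 0): focus=V path=0 depth=1 children=['R', 'S'] left=[] right=[] parent=W
Step 2 (down 1): focus=S path=0/1 depth=2 children=[] left=['R'] right=[] parent=V
Step 3 (up): focus=V path=0 depth=1 children=['R', 'S'] left=[] right=[] parent=W
Step 4 (down 0): focus=R path=0/0 depth=2 children=['H', 'U'] left=[] right=['S'] parent=V
Step 5 (right): focus=S path=0/1 depth=2 children=[] left=['R'] right=[] parent=V
Step 6 (up): focus=V path=0 depth=1 children=['R', 'S'] left=[] right=[] parent=W

Answer: 0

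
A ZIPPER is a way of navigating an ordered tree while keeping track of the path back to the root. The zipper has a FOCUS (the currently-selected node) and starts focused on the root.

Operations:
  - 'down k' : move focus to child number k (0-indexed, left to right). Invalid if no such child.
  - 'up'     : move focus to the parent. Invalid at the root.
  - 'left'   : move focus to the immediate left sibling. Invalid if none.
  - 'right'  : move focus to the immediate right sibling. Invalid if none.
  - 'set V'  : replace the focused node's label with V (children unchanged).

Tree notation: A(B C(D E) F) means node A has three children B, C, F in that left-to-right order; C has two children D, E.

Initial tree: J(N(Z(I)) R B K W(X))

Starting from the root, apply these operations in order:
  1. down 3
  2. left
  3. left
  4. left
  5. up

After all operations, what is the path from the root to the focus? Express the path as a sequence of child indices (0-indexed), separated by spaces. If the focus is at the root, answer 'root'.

Step 1 (down 3): focus=K path=3 depth=1 children=[] left=['N', 'R', 'B'] right=['W'] parent=J
Step 2 (left): focus=B path=2 depth=1 children=[] left=['N', 'R'] right=['K', 'W'] parent=J
Step 3 (left): focus=R path=1 depth=1 children=[] left=['N'] right=['B', 'K', 'W'] parent=J
Step 4 (left): focus=N path=0 depth=1 children=['Z'] left=[] right=['R', 'B', 'K', 'W'] parent=J
Step 5 (up): focus=J path=root depth=0 children=['N', 'R', 'B', 'K', 'W'] (at root)

Answer: root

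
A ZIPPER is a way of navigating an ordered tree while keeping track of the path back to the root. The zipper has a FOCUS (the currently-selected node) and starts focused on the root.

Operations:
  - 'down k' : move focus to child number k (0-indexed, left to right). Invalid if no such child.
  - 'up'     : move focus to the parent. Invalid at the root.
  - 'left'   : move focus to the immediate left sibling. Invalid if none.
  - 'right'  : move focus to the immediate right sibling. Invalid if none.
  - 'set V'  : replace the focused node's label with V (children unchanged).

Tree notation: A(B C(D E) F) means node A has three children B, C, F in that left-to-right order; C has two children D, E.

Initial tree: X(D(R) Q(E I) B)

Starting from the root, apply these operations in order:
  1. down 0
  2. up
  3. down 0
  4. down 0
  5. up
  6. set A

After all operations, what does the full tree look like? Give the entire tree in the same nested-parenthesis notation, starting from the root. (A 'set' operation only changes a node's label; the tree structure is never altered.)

Step 1 (down 0): focus=D path=0 depth=1 children=['R'] left=[] right=['Q', 'B'] parent=X
Step 2 (up): focus=X path=root depth=0 children=['D', 'Q', 'B'] (at root)
Step 3 (down 0): focus=D path=0 depth=1 children=['R'] left=[] right=['Q', 'B'] parent=X
Step 4 (down 0): focus=R path=0/0 depth=2 children=[] left=[] right=[] parent=D
Step 5 (up): focus=D path=0 depth=1 children=['R'] left=[] right=['Q', 'B'] parent=X
Step 6 (set A): focus=A path=0 depth=1 children=['R'] left=[] right=['Q', 'B'] parent=X

Answer: X(A(R) Q(E I) B)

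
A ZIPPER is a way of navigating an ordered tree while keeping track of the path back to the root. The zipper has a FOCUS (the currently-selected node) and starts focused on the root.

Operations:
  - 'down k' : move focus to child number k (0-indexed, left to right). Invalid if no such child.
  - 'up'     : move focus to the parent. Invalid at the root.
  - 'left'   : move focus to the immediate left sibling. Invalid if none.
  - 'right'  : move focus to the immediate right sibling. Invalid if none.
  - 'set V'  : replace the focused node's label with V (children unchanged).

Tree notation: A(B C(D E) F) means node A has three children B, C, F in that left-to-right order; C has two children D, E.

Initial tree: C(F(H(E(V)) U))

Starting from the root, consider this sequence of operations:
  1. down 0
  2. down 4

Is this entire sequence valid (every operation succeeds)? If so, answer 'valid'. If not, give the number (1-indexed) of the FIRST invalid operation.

Step 1 (down 0): focus=F path=0 depth=1 children=['H', 'U'] left=[] right=[] parent=C
Step 2 (down 4): INVALID

Answer: 2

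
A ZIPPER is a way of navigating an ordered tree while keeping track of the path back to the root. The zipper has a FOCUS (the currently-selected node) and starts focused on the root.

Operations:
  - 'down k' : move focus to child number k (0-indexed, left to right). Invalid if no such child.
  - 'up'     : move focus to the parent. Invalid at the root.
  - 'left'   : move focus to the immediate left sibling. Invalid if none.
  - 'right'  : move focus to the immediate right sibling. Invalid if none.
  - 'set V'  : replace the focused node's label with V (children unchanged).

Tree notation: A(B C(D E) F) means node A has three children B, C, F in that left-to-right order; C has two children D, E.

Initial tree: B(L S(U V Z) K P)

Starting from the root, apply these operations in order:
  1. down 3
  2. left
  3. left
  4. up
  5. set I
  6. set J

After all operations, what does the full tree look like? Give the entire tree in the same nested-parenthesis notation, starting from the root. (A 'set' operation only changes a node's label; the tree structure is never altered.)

Step 1 (down 3): focus=P path=3 depth=1 children=[] left=['L', 'S', 'K'] right=[] parent=B
Step 2 (left): focus=K path=2 depth=1 children=[] left=['L', 'S'] right=['P'] parent=B
Step 3 (left): focus=S path=1 depth=1 children=['U', 'V', 'Z'] left=['L'] right=['K', 'P'] parent=B
Step 4 (up): focus=B path=root depth=0 children=['L', 'S', 'K', 'P'] (at root)
Step 5 (set I): focus=I path=root depth=0 children=['L', 'S', 'K', 'P'] (at root)
Step 6 (set J): focus=J path=root depth=0 children=['L', 'S', 'K', 'P'] (at root)

Answer: J(L S(U V Z) K P)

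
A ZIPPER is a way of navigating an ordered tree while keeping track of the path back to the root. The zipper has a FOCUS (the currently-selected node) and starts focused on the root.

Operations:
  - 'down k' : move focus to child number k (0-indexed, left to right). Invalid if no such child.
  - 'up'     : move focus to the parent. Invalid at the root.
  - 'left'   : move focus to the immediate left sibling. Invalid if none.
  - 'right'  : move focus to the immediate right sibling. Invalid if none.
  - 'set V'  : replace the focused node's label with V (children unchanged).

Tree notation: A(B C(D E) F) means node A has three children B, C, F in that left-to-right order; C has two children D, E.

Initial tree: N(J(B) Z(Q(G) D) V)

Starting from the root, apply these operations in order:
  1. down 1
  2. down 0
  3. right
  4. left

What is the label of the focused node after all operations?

Answer: Q

Derivation:
Step 1 (down 1): focus=Z path=1 depth=1 children=['Q', 'D'] left=['J'] right=['V'] parent=N
Step 2 (down 0): focus=Q path=1/0 depth=2 children=['G'] left=[] right=['D'] parent=Z
Step 3 (right): focus=D path=1/1 depth=2 children=[] left=['Q'] right=[] parent=Z
Step 4 (left): focus=Q path=1/0 depth=2 children=['G'] left=[] right=['D'] parent=Z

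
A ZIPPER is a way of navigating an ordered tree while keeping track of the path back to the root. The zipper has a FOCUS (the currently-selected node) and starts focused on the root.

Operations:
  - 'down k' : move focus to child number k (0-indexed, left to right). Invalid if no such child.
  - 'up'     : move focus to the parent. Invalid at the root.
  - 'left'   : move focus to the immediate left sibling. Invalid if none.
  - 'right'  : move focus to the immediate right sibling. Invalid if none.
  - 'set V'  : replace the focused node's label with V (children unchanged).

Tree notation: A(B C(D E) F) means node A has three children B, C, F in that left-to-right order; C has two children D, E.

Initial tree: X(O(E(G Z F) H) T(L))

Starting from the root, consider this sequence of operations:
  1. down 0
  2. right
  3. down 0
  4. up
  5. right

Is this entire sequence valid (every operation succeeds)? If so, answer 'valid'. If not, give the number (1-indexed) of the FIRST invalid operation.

Step 1 (down 0): focus=O path=0 depth=1 children=['E', 'H'] left=[] right=['T'] parent=X
Step 2 (right): focus=T path=1 depth=1 children=['L'] left=['O'] right=[] parent=X
Step 3 (down 0): focus=L path=1/0 depth=2 children=[] left=[] right=[] parent=T
Step 4 (up): focus=T path=1 depth=1 children=['L'] left=['O'] right=[] parent=X
Step 5 (right): INVALID

Answer: 5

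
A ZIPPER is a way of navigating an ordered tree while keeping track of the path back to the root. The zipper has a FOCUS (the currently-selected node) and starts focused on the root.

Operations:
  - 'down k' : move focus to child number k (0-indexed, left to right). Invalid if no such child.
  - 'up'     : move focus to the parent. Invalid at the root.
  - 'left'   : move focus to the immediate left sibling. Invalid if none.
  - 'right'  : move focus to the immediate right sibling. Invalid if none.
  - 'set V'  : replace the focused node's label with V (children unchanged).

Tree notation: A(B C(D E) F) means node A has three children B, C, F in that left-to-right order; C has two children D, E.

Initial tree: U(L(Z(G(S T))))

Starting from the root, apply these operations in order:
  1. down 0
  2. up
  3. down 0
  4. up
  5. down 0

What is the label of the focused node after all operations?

Step 1 (down 0): focus=L path=0 depth=1 children=['Z'] left=[] right=[] parent=U
Step 2 (up): focus=U path=root depth=0 children=['L'] (at root)
Step 3 (down 0): focus=L path=0 depth=1 children=['Z'] left=[] right=[] parent=U
Step 4 (up): focus=U path=root depth=0 children=['L'] (at root)
Step 5 (down 0): focus=L path=0 depth=1 children=['Z'] left=[] right=[] parent=U

Answer: L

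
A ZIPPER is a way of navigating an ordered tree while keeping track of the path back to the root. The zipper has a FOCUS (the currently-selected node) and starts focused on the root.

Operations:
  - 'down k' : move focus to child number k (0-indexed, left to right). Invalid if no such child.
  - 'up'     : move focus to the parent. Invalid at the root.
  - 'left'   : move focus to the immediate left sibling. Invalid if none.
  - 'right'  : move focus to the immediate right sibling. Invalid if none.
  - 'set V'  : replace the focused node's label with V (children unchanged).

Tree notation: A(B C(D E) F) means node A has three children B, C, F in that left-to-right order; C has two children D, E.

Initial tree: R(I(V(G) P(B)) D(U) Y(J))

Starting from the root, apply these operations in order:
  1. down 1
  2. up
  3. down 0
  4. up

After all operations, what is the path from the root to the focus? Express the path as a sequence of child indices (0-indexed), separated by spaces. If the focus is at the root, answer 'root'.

Step 1 (down 1): focus=D path=1 depth=1 children=['U'] left=['I'] right=['Y'] parent=R
Step 2 (up): focus=R path=root depth=0 children=['I', 'D', 'Y'] (at root)
Step 3 (down 0): focus=I path=0 depth=1 children=['V', 'P'] left=[] right=['D', 'Y'] parent=R
Step 4 (up): focus=R path=root depth=0 children=['I', 'D', 'Y'] (at root)

Answer: root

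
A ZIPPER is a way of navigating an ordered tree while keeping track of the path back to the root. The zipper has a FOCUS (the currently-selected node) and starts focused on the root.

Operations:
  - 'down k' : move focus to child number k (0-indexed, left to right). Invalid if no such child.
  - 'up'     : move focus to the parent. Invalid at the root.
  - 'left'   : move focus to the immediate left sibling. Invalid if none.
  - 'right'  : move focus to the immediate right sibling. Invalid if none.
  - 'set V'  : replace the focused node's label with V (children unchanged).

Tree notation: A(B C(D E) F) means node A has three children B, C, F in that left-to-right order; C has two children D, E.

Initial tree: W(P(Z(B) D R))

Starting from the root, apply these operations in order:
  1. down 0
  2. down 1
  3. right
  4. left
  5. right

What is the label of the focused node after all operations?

Step 1 (down 0): focus=P path=0 depth=1 children=['Z', 'D', 'R'] left=[] right=[] parent=W
Step 2 (down 1): focus=D path=0/1 depth=2 children=[] left=['Z'] right=['R'] parent=P
Step 3 (right): focus=R path=0/2 depth=2 children=[] left=['Z', 'D'] right=[] parent=P
Step 4 (left): focus=D path=0/1 depth=2 children=[] left=['Z'] right=['R'] parent=P
Step 5 (right): focus=R path=0/2 depth=2 children=[] left=['Z', 'D'] right=[] parent=P

Answer: R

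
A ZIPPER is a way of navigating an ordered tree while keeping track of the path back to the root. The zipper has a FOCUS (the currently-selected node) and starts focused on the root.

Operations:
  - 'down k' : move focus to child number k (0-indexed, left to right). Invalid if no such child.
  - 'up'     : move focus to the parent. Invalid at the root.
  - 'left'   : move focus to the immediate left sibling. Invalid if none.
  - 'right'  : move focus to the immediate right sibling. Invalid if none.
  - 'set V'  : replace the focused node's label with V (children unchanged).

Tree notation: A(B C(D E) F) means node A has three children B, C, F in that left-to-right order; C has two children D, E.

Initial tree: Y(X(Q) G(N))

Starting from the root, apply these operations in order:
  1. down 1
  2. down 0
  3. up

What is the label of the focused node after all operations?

Step 1 (down 1): focus=G path=1 depth=1 children=['N'] left=['X'] right=[] parent=Y
Step 2 (down 0): focus=N path=1/0 depth=2 children=[] left=[] right=[] parent=G
Step 3 (up): focus=G path=1 depth=1 children=['N'] left=['X'] right=[] parent=Y

Answer: G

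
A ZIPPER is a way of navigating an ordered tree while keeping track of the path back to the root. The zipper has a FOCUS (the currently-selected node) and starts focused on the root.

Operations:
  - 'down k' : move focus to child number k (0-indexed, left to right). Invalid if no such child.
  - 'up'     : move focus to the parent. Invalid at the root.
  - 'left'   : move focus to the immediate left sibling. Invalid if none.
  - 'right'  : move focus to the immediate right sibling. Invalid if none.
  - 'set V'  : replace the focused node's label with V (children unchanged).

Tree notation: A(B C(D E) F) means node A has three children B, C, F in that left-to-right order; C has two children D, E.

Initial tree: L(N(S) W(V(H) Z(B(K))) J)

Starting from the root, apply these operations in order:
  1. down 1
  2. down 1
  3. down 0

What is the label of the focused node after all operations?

Step 1 (down 1): focus=W path=1 depth=1 children=['V', 'Z'] left=['N'] right=['J'] parent=L
Step 2 (down 1): focus=Z path=1/1 depth=2 children=['B'] left=['V'] right=[] parent=W
Step 3 (down 0): focus=B path=1/1/0 depth=3 children=['K'] left=[] right=[] parent=Z

Answer: B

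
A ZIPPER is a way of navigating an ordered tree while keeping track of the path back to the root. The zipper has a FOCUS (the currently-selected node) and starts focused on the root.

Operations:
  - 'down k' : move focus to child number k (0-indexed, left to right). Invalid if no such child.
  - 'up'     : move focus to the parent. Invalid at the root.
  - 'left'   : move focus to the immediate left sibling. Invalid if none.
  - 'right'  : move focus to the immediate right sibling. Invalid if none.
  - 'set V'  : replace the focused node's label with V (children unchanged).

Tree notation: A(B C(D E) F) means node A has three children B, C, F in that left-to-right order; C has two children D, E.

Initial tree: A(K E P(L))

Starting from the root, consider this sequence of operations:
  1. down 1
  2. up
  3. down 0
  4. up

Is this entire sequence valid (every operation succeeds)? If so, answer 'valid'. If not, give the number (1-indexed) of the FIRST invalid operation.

Answer: valid

Derivation:
Step 1 (down 1): focus=E path=1 depth=1 children=[] left=['K'] right=['P'] parent=A
Step 2 (up): focus=A path=root depth=0 children=['K', 'E', 'P'] (at root)
Step 3 (down 0): focus=K path=0 depth=1 children=[] left=[] right=['E', 'P'] parent=A
Step 4 (up): focus=A path=root depth=0 children=['K', 'E', 'P'] (at root)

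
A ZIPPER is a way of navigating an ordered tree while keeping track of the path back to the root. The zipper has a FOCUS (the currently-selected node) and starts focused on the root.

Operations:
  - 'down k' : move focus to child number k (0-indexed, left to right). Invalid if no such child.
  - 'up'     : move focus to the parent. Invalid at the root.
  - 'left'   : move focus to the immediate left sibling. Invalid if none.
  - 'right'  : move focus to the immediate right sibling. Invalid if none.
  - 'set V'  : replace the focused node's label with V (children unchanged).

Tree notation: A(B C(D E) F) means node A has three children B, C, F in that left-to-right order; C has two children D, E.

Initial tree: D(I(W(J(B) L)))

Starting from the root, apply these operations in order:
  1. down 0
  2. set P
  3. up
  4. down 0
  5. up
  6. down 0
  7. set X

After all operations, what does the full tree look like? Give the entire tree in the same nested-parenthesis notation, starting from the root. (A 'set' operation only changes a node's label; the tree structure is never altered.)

Step 1 (down 0): focus=I path=0 depth=1 children=['W'] left=[] right=[] parent=D
Step 2 (set P): focus=P path=0 depth=1 children=['W'] left=[] right=[] parent=D
Step 3 (up): focus=D path=root depth=0 children=['P'] (at root)
Step 4 (down 0): focus=P path=0 depth=1 children=['W'] left=[] right=[] parent=D
Step 5 (up): focus=D path=root depth=0 children=['P'] (at root)
Step 6 (down 0): focus=P path=0 depth=1 children=['W'] left=[] right=[] parent=D
Step 7 (set X): focus=X path=0 depth=1 children=['W'] left=[] right=[] parent=D

Answer: D(X(W(J(B) L)))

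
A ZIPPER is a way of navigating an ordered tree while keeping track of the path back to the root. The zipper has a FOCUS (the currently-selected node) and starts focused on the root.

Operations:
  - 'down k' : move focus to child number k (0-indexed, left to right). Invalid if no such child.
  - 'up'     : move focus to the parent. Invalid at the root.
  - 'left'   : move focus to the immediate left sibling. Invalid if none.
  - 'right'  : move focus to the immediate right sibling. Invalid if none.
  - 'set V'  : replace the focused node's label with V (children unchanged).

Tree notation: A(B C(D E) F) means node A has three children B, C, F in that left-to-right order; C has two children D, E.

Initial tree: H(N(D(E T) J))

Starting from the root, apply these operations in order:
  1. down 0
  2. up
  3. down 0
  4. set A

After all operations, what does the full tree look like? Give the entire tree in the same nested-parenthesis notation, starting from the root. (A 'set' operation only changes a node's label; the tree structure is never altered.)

Step 1 (down 0): focus=N path=0 depth=1 children=['D', 'J'] left=[] right=[] parent=H
Step 2 (up): focus=H path=root depth=0 children=['N'] (at root)
Step 3 (down 0): focus=N path=0 depth=1 children=['D', 'J'] left=[] right=[] parent=H
Step 4 (set A): focus=A path=0 depth=1 children=['D', 'J'] left=[] right=[] parent=H

Answer: H(A(D(E T) J))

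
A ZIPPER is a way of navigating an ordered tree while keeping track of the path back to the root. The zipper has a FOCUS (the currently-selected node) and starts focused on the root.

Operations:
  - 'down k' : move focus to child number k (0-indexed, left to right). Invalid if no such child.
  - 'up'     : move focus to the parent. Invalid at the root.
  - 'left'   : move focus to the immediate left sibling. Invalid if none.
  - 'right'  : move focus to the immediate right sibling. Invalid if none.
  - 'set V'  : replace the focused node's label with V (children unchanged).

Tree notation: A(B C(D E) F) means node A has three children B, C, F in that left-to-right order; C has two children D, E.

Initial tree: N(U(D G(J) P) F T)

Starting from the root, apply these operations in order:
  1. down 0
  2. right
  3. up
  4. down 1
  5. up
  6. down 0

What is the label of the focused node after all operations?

Step 1 (down 0): focus=U path=0 depth=1 children=['D', 'G', 'P'] left=[] right=['F', 'T'] parent=N
Step 2 (right): focus=F path=1 depth=1 children=[] left=['U'] right=['T'] parent=N
Step 3 (up): focus=N path=root depth=0 children=['U', 'F', 'T'] (at root)
Step 4 (down 1): focus=F path=1 depth=1 children=[] left=['U'] right=['T'] parent=N
Step 5 (up): focus=N path=root depth=0 children=['U', 'F', 'T'] (at root)
Step 6 (down 0): focus=U path=0 depth=1 children=['D', 'G', 'P'] left=[] right=['F', 'T'] parent=N

Answer: U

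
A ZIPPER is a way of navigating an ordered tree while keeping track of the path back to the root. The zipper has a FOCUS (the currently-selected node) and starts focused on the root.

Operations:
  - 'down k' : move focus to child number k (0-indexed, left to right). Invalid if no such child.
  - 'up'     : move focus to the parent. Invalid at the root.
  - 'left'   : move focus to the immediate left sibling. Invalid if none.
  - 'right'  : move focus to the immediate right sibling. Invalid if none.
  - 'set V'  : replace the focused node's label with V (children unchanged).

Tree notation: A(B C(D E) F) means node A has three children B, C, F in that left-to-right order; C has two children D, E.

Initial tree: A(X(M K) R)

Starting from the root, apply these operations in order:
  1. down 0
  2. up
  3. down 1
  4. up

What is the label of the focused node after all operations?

Step 1 (down 0): focus=X path=0 depth=1 children=['M', 'K'] left=[] right=['R'] parent=A
Step 2 (up): focus=A path=root depth=0 children=['X', 'R'] (at root)
Step 3 (down 1): focus=R path=1 depth=1 children=[] left=['X'] right=[] parent=A
Step 4 (up): focus=A path=root depth=0 children=['X', 'R'] (at root)

Answer: A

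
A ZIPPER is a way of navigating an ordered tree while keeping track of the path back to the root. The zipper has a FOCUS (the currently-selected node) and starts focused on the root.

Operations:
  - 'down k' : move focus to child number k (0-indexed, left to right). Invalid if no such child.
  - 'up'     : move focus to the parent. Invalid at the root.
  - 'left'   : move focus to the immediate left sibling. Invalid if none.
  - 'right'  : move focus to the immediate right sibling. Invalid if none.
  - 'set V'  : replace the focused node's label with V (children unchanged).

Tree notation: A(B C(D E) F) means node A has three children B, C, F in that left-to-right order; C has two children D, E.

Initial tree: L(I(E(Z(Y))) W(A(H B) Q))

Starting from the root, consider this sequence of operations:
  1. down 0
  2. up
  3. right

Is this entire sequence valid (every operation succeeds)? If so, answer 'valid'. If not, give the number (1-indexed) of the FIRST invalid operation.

Answer: 3

Derivation:
Step 1 (down 0): focus=I path=0 depth=1 children=['E'] left=[] right=['W'] parent=L
Step 2 (up): focus=L path=root depth=0 children=['I', 'W'] (at root)
Step 3 (right): INVALID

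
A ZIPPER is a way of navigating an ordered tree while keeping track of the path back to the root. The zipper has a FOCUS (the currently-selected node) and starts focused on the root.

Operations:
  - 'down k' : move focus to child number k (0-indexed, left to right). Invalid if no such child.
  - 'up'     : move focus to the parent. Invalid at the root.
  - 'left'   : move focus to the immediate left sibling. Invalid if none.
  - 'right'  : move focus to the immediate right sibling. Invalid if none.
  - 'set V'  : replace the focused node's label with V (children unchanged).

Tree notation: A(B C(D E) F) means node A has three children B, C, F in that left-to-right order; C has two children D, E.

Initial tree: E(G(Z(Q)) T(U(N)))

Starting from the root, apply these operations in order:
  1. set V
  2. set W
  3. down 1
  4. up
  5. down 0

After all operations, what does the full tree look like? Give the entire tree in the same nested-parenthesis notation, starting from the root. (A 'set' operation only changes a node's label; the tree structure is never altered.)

Answer: W(G(Z(Q)) T(U(N)))

Derivation:
Step 1 (set V): focus=V path=root depth=0 children=['G', 'T'] (at root)
Step 2 (set W): focus=W path=root depth=0 children=['G', 'T'] (at root)
Step 3 (down 1): focus=T path=1 depth=1 children=['U'] left=['G'] right=[] parent=W
Step 4 (up): focus=W path=root depth=0 children=['G', 'T'] (at root)
Step 5 (down 0): focus=G path=0 depth=1 children=['Z'] left=[] right=['T'] parent=W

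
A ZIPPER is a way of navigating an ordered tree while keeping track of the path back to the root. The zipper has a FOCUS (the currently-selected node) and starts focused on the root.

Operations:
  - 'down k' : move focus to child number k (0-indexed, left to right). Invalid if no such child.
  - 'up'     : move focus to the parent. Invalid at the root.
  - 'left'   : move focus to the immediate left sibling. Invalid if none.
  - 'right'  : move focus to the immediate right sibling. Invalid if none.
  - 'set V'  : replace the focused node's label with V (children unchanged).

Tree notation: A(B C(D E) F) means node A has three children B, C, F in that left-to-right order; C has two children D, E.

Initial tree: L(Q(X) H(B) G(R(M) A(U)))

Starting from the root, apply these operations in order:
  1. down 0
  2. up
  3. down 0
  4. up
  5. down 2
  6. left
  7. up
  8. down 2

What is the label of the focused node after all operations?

Answer: G

Derivation:
Step 1 (down 0): focus=Q path=0 depth=1 children=['X'] left=[] right=['H', 'G'] parent=L
Step 2 (up): focus=L path=root depth=0 children=['Q', 'H', 'G'] (at root)
Step 3 (down 0): focus=Q path=0 depth=1 children=['X'] left=[] right=['H', 'G'] parent=L
Step 4 (up): focus=L path=root depth=0 children=['Q', 'H', 'G'] (at root)
Step 5 (down 2): focus=G path=2 depth=1 children=['R', 'A'] left=['Q', 'H'] right=[] parent=L
Step 6 (left): focus=H path=1 depth=1 children=['B'] left=['Q'] right=['G'] parent=L
Step 7 (up): focus=L path=root depth=0 children=['Q', 'H', 'G'] (at root)
Step 8 (down 2): focus=G path=2 depth=1 children=['R', 'A'] left=['Q', 'H'] right=[] parent=L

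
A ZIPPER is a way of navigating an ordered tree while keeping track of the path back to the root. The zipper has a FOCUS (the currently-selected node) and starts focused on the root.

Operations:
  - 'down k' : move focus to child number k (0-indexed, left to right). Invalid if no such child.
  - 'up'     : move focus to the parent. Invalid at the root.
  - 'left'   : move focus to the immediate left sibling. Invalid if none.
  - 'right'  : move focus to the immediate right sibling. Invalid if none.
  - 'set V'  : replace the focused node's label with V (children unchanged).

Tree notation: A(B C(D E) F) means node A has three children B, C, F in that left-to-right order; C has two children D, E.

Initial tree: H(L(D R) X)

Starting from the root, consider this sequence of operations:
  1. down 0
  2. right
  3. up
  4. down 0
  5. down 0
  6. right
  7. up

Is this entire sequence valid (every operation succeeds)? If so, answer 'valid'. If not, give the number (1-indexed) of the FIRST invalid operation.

Answer: valid

Derivation:
Step 1 (down 0): focus=L path=0 depth=1 children=['D', 'R'] left=[] right=['X'] parent=H
Step 2 (right): focus=X path=1 depth=1 children=[] left=['L'] right=[] parent=H
Step 3 (up): focus=H path=root depth=0 children=['L', 'X'] (at root)
Step 4 (down 0): focus=L path=0 depth=1 children=['D', 'R'] left=[] right=['X'] parent=H
Step 5 (down 0): focus=D path=0/0 depth=2 children=[] left=[] right=['R'] parent=L
Step 6 (right): focus=R path=0/1 depth=2 children=[] left=['D'] right=[] parent=L
Step 7 (up): focus=L path=0 depth=1 children=['D', 'R'] left=[] right=['X'] parent=H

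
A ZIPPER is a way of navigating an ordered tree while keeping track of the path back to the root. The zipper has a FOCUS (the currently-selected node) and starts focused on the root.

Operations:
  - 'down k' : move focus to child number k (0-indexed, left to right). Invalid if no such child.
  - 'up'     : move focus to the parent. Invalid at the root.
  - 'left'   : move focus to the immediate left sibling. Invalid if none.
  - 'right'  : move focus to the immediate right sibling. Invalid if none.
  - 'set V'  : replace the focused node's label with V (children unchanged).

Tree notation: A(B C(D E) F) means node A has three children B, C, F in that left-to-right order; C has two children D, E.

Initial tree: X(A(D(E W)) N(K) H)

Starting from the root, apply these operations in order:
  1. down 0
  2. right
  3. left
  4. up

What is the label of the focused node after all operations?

Answer: X

Derivation:
Step 1 (down 0): focus=A path=0 depth=1 children=['D'] left=[] right=['N', 'H'] parent=X
Step 2 (right): focus=N path=1 depth=1 children=['K'] left=['A'] right=['H'] parent=X
Step 3 (left): focus=A path=0 depth=1 children=['D'] left=[] right=['N', 'H'] parent=X
Step 4 (up): focus=X path=root depth=0 children=['A', 'N', 'H'] (at root)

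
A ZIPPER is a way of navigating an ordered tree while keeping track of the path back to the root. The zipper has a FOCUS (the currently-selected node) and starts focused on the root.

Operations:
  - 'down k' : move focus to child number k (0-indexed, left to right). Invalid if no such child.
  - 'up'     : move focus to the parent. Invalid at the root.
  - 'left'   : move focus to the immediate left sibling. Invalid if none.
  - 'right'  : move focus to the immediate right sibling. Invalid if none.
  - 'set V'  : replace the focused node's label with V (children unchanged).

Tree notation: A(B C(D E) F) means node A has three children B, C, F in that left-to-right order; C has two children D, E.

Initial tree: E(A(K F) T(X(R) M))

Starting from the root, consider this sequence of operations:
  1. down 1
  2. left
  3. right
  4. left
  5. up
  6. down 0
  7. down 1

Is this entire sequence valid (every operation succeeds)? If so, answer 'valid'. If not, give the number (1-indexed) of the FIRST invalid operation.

Step 1 (down 1): focus=T path=1 depth=1 children=['X', 'M'] left=['A'] right=[] parent=E
Step 2 (left): focus=A path=0 depth=1 children=['K', 'F'] left=[] right=['T'] parent=E
Step 3 (right): focus=T path=1 depth=1 children=['X', 'M'] left=['A'] right=[] parent=E
Step 4 (left): focus=A path=0 depth=1 children=['K', 'F'] left=[] right=['T'] parent=E
Step 5 (up): focus=E path=root depth=0 children=['A', 'T'] (at root)
Step 6 (down 0): focus=A path=0 depth=1 children=['K', 'F'] left=[] right=['T'] parent=E
Step 7 (down 1): focus=F path=0/1 depth=2 children=[] left=['K'] right=[] parent=A

Answer: valid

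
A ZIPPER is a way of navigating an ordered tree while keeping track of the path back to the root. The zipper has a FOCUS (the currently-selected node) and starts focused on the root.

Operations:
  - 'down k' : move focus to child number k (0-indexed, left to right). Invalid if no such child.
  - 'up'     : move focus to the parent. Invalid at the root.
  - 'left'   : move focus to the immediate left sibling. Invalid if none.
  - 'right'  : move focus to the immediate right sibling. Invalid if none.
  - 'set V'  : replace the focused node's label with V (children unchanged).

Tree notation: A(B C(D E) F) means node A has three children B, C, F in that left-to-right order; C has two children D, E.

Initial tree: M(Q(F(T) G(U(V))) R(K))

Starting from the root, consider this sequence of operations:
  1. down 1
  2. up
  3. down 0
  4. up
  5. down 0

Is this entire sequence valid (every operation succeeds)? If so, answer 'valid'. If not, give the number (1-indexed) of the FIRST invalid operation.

Step 1 (down 1): focus=R path=1 depth=1 children=['K'] left=['Q'] right=[] parent=M
Step 2 (up): focus=M path=root depth=0 children=['Q', 'R'] (at root)
Step 3 (down 0): focus=Q path=0 depth=1 children=['F', 'G'] left=[] right=['R'] parent=M
Step 4 (up): focus=M path=root depth=0 children=['Q', 'R'] (at root)
Step 5 (down 0): focus=Q path=0 depth=1 children=['F', 'G'] left=[] right=['R'] parent=M

Answer: valid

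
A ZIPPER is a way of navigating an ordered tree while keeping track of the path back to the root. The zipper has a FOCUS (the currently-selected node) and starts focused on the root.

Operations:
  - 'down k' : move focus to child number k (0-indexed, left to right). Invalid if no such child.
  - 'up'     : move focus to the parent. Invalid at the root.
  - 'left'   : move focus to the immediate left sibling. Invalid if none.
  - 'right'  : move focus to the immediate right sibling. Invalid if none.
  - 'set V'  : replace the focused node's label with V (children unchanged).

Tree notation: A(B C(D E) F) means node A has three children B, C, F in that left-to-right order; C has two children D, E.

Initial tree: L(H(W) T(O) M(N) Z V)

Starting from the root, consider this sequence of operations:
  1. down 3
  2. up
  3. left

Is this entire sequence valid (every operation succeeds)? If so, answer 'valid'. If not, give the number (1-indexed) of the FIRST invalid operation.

Step 1 (down 3): focus=Z path=3 depth=1 children=[] left=['H', 'T', 'M'] right=['V'] parent=L
Step 2 (up): focus=L path=root depth=0 children=['H', 'T', 'M', 'Z', 'V'] (at root)
Step 3 (left): INVALID

Answer: 3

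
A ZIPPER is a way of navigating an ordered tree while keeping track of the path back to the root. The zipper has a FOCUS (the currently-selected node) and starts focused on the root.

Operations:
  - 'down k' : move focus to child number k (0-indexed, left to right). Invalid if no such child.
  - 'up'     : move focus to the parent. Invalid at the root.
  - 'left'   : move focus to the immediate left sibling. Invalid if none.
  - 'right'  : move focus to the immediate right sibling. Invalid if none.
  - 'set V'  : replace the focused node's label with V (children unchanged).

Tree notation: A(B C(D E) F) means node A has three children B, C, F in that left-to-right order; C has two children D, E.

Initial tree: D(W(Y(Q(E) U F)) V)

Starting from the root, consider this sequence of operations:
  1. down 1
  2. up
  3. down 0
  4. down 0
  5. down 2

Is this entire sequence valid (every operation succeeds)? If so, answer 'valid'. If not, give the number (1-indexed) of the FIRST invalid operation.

Answer: valid

Derivation:
Step 1 (down 1): focus=V path=1 depth=1 children=[] left=['W'] right=[] parent=D
Step 2 (up): focus=D path=root depth=0 children=['W', 'V'] (at root)
Step 3 (down 0): focus=W path=0 depth=1 children=['Y'] left=[] right=['V'] parent=D
Step 4 (down 0): focus=Y path=0/0 depth=2 children=['Q', 'U', 'F'] left=[] right=[] parent=W
Step 5 (down 2): focus=F path=0/0/2 depth=3 children=[] left=['Q', 'U'] right=[] parent=Y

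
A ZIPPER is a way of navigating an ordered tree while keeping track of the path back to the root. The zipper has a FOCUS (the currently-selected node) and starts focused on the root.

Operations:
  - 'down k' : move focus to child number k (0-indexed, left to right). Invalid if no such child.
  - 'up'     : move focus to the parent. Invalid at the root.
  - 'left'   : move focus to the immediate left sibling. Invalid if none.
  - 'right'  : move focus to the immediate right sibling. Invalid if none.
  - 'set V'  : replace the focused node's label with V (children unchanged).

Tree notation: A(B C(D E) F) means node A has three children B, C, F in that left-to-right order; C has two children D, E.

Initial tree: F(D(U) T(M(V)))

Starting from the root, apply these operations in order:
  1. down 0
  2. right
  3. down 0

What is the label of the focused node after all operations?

Answer: M

Derivation:
Step 1 (down 0): focus=D path=0 depth=1 children=['U'] left=[] right=['T'] parent=F
Step 2 (right): focus=T path=1 depth=1 children=['M'] left=['D'] right=[] parent=F
Step 3 (down 0): focus=M path=1/0 depth=2 children=['V'] left=[] right=[] parent=T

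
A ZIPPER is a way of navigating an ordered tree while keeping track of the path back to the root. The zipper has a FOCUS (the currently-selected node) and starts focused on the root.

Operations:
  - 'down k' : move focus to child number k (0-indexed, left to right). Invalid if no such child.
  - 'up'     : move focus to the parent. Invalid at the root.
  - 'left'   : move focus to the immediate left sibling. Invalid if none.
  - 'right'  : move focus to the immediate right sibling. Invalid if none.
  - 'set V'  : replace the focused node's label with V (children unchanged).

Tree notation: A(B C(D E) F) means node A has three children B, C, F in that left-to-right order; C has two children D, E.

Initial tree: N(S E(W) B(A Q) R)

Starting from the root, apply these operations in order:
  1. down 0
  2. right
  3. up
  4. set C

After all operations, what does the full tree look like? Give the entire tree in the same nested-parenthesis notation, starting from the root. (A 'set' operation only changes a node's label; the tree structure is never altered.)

Answer: C(S E(W) B(A Q) R)

Derivation:
Step 1 (down 0): focus=S path=0 depth=1 children=[] left=[] right=['E', 'B', 'R'] parent=N
Step 2 (right): focus=E path=1 depth=1 children=['W'] left=['S'] right=['B', 'R'] parent=N
Step 3 (up): focus=N path=root depth=0 children=['S', 'E', 'B', 'R'] (at root)
Step 4 (set C): focus=C path=root depth=0 children=['S', 'E', 'B', 'R'] (at root)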